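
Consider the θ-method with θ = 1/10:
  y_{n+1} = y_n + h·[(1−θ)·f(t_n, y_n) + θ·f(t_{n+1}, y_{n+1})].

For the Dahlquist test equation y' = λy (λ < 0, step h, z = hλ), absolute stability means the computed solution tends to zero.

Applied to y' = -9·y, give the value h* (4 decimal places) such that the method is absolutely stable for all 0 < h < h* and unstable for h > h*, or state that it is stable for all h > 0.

With y'=λy (z=hλ):
  y_{n+1} = y_n + z·[9/10·y_n + 1/10·y_{n+1}] ⇒ (1 − 1/10z)y_{n+1} = (1 + 9/10z)y_n
  so R(z) = (1 + 9/10z)/(1 − 1/10z).

Find x<0 with |R(x)|<1.
x=-0.7: |R|=0.3458
R=−1: 1+9/10x = −1+1/10x ⇒ -4/5x=2 ⇒ x=2/(-4/5)=-2.5000
Confirm numerically:
  x=-2.119: |R|=0.74849 <1
  x=-1.879: |R|=0.58178 <1
  x=-1.476: |R|=0.28616 <1
  x=-3.060: |R|=1.34303 >1
  x=-2.881: |R|=1.23663 >1
  x=-2.740: |R|=1.15071 >1
So |R|<1 on (-2.5000, 0).

(-2.5000,0); λ=-9 ⇒ h* = (5/2)/9 = 0.2778.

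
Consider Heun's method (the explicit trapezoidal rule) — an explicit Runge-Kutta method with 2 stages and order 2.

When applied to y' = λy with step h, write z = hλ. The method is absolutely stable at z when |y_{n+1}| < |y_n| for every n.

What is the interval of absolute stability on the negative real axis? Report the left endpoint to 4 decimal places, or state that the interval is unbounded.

Set f=λy, z=hλ:
  order 2, 2-stage ⇒ R(z)=1+z+z^2/2
  (e.g. R(-0.68)=0.55120, |R|=0.55120)

Need |R(x)|<1, x<0.
x=-0.68: |R|=0.5512
|R(-1.85)|=0.8613 |R(-1.38)|=0.5722 |R(-1.37)|=0.5685
Bisect:
  x_lo=-2.3022 |R|=1.3478  x_hi=-0.0640 |R|=0.9380
  mid=-1.18311 |R|=0.51676 →hi
  mid=-1.74265 |R|=0.77576 →hi
  mid=-2.02242 |R|=1.02267 →lo
  mid=-1.88253 |R|=0.88943 →hi
  mid=-1.95248 |R|=0.95360 →hi
  mid=-1.98745 |R|=0.98753 →hi
  mid=-2.00493 |R|=1.00494 →lo
  ...
  [-2.00001,-1.99988] ⇒ x*=-2.0000
So |R|<1 on (-2.0000, 0).

(-2.0000, 0).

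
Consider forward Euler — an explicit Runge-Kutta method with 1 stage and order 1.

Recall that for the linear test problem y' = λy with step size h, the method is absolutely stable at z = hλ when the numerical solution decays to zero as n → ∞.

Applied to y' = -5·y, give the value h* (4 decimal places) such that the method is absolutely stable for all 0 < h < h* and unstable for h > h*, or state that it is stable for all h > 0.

Test eqn y'=λy, z=hλ:
  order 1, 1-stage ⇒ R(z)=1+z
  (e.g. R(-0.67)=0.33000, |R|=0.33000)

Solve |R(x)|<1 on ℝ⁻.
x=-0.67: |R|=0.3300
|R(-2.23)|=1.2300 |R(-2.12)|=1.1200 |R(-1.19)|=0.1900
Bisect:
  x_lo=-2.7154 |R|=1.7154  x_hi=-0.2754 |R|=0.7246
  mid=-1.49540 |R|=0.49540 →hi
  mid=-2.10538 |R|=1.10538 →lo
  mid=-1.80039 |R|=0.80039 →hi
  mid=-1.95288 |R|=0.95288 →hi
  mid=-2.02913 |R|=1.02913 →lo
  mid=-1.99101 |R|=0.99101 →hi
  mid=-2.01007 |R|=1.01007 →lo
  mid=-2.00054 |R|=1.00054 →lo
  mid=-1.99577 |R|=0.99577 →hi
  ...
  [-2.00009,-1.99994] ⇒ x*=-2.0000
Interval (-2.0000, 0).

(-2.0000,0); λ=-5 ⇒ h* = 0.4000.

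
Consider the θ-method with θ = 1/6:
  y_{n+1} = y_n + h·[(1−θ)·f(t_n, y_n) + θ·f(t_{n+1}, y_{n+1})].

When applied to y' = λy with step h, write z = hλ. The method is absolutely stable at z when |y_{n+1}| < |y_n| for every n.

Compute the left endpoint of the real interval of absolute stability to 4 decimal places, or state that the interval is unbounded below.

Set f=λy, z=hλ:
  y_{n+1} = y_n + z·[5/6·y_n + 1/6·y_{n+1}] ⇒ (1 − 1/6z)y_{n+1} = (1 + 5/6z)y_n
  Hence R(z) = (1 + 5/6z)/(1 − 1/6z).

Boundary: |R(x)|=1, x<0.
x=-1.16: |R|=0.0279
R=−1: 1+5/6x = −1+1/6x ⇒ -2/3x=2 ⇒ x=2/(-2/3)=-3.0000
Confirm numerically:
  x=-2.077: |R|=0.54290 <1
  x=-1.918: |R|=0.45340 <1
  x=-1.578: |R|=0.24941 <1
  x=-3.446: |R|=1.18886 >1
  x=-3.421: |R|=1.17875 >1
  x=-3.349: |R|=1.14932 >1
So |R|<1 on (-3.0000, 0).

z* = -3.0000.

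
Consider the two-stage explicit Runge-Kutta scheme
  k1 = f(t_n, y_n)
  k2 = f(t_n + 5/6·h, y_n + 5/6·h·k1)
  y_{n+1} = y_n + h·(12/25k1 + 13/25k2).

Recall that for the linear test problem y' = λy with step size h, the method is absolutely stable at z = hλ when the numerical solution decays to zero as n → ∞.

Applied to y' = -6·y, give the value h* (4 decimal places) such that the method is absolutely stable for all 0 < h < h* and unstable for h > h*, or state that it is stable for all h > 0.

(-2.3077,0); λ=-6 ⇒ h* = (30/13)/6 = 0.3846.

On y'=λy, z=hλ:
  k1=λy_n ⇒ h·k1=z·y_n;  k2=λ(1+5/6z)y_n ⇒ h·k2=z(1+5/6z)y_n
  y_{n+1}/y_n = 1 + 12/25z + 13/25z(1+5/6z) = 1 + z + 13/30z²
  Hence R(z) = 1 + z + 13/30z².

Boundary: |R(x)|=1, x<0.
x=-1.4: |R|=0.4493
R=1: x+13/30x²=0 ⇒ x=−30/13=-2.3077; min R=1−1/(4·13/30)=0.4231>−1
Confirm numerically:
  x=-2.063: |R|=0.78125 <1
  x=-1.623: |R|=0.51846 <1
  x=-1.179: |R|=0.42335 <1
  x=-2.586: |R|=1.31187 >1
  x=-2.564: |R|=1.28477 >1
  x=-2.434: |R|=1.13322 >1
So |R|<1 on (-2.3077, 0).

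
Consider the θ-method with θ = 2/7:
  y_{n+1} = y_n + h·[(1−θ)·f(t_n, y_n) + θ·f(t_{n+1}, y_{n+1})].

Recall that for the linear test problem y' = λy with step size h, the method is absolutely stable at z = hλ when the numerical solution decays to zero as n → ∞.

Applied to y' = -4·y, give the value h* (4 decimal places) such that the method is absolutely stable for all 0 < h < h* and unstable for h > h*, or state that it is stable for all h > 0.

Test eqn y'=λy, z=hλ:
  y_{n+1} = y_n + z·[5/7·y_n + 2/7·y_{n+1}] ⇒ (1 − 2/7z)y_{n+1} = (1 + 5/7z)y_n
  Hence R(z) = (1 + 5/7z)/(1 − 2/7z).

Find x<0 with |R(x)|<1.
x=-0.49: |R|=0.5702
R=−1: 1+5/7x = −1+2/7x ⇒ -3/7x=2 ⇒ x=2/(-3/7)=-4.6667
Confirm numerically:
  x=-4.264: |R|=0.92221 <1
  x=-3.251: |R|=0.68545 <1
  x=-2.049: |R|=0.29240 <1
  x=-1.918: |R|=0.23902 <1
  x=-5.154: |R|=1.08447 >1
  x=-4.734: |R|=1.01227 >1
Stable set (-4.6667, 0).

(-4.6667,0); λ=-4 ⇒ h* = (14/3)/4 = 1.1667.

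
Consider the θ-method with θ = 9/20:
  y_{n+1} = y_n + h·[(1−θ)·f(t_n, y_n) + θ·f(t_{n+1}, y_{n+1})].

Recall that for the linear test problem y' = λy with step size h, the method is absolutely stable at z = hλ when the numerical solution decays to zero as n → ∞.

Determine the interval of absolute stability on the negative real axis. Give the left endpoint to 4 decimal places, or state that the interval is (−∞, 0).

z∈(-20.0000,0).

With y'=λy (z=hλ):
  y_{n+1} = y_n + z·[11/20·y_n + 9/20·y_{n+1}] ⇒ (1 − 9/20z)y_{n+1} = (1 + 11/20z)y_n
  so R(z) = (1 + 11/20z)/(1 − 9/20z).

Solve |R(x)|<1 on ℝ⁻.
x=-0.43: |R|=0.6397
R=−1: 1+11/20x = −1+9/20x ⇒ -1/10x=2 ⇒ x=2/(-1/10)=-20.0000
Confirm numerically:
  x=-13.907: |R|=0.91605 <1
  x=-9.412: |R|=0.79776 <1
  x=-8.065: |R|=0.74218 <1
  x=-20.219: |R|=1.00217 >1
  x=-20.077: |R|=1.00077 >1
  x=-20.023: |R|=1.00023 >1
So |R|<1 on (-20.0000, 0).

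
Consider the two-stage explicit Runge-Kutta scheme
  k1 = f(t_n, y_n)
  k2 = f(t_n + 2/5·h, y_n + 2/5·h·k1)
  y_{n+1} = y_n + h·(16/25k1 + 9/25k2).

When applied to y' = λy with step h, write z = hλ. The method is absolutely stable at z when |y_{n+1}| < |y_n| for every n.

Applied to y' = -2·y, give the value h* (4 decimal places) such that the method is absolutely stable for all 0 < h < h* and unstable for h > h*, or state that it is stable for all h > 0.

Set f=λy, z=hλ:
  k1=λy_n ⇒ h·k1=z·y_n;  k2=λ(1+2/5z)y_n ⇒ h·k2=z(1+2/5z)y_n
  y_{n+1}/y_n = 1 + 16/25z + 9/25z(1+2/5z) = 1 + z + 18/125z²
  Hence R(z) = 1 + z + 18/125z².

Boundary: |R(x)|=1, x<0.
x=-1.59: |R|=0.2260
R=1: x+18/125x²=0 ⇒ x=−125/18=-6.9444; min R=1−1/(4·18/125)=-0.7361>−1
Confirm numerically:
  x=-5.311: |R|=0.24923 <1
  x=-5.125: |R|=0.34275 <1
  x=-4.764: |R|=0.49582 <1
  x=-3.159: |R|=0.72198 <1
  x=-7.512: |R|=1.61394 >1
  x=-7.137: |R|=1.19789 >1
So |R|<1 on (-6.9444, 0).

(-6.9444,0); λ=-2 ⇒ h* = (125/18)/2 = 3.4722.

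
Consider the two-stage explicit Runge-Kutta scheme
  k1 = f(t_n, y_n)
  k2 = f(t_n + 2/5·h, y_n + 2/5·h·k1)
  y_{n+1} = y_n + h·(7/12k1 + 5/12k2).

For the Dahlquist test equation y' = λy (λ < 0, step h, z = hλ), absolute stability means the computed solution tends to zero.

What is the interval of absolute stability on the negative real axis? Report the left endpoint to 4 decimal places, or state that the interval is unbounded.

Test eqn y'=λy, z=hλ:
  k1=λy_n ⇒ h·k1=z·y_n;  k2=λ(1+2/5z)y_n ⇒ h·k2=z(1+2/5z)y_n
  y_{n+1}/y_n = 1 + 7/12z + 5/12z(1+2/5z) = 1 + z + 1/6z²
  Hence R(z) = 1 + z + 1/6z².

Find x<0 with |R(x)|<1.
x=-1.37: |R|=0.0572
R=1: x+1/6x²=0 ⇒ x=−6=-6.0000; min R=1−1/(4·1/6)=-0.5000>−1
Confirm numerically:
  x=-5.652: |R|=0.67218 <1
  x=-3.330: |R|=0.48185 <1
  x=-2.833: |R|=0.49535 <1
  x=-2.404: |R|=0.44080 <1
  x=-6.486: |R|=1.52537 >1
  x=-6.297: |R|=1.31170 >1
  x=-6.059: |R|=1.05958 >1
So |R|<1 on (-6.0000, 0).

z∈(-6.0000,0).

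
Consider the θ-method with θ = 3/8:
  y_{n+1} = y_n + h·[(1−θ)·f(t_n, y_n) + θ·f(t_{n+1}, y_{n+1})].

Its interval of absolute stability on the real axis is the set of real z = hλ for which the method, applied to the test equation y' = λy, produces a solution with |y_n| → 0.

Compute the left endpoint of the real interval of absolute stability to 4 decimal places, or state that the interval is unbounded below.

z* = -8.0000.

On y'=λy, z=hλ:
  y_{n+1} = y_n + z·[5/8·y_n + 3/8·y_{n+1}] ⇒ (1 − 3/8z)y_{n+1} = (1 + 5/8z)y_n
  R(z) = (1 + 5/8z)/(1 − 3/8z).

Need |R(x)|<1, x<0.
x=-1: |R|=0.2727
R=−1: 1+5/8x = −1+3/8x ⇒ -1/4x=2 ⇒ x=2/(-1/4)=-8.0000
Confirm numerically:
  x=-6.647: |R|=0.90315 <1
  x=-6.582: |R|=0.89779 <1
  x=-5.454: |R|=0.79099 <1
  x=-8.510: |R|=1.03042 >1
  x=-8.408: |R|=1.02456 >1
So |R|<1 on (-8.0000, 0).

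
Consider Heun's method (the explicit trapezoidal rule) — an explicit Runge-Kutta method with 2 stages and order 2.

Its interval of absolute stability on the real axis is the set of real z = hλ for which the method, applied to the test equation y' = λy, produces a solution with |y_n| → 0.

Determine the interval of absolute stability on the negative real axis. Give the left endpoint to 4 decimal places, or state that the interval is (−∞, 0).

z∈(-2.0000,0).

Test eqn y'=λy, z=hλ:
  order 2, 2-stage ⇒ R(z)=1+z+z^2/2
  (e.g. R(-1.55)=0.65125, |R|=0.65125)

Boundary: |R(x)|=1, x<0.
x=-1.55: |R|=0.6513
|R(-2.34)|=1.3978 |R(-1.38)|=0.5722 |R(-0.6)|=0.5800
Bisect:
  x_lo=-2.8149 |R|=2.1468  x_hi=-0.3114 |R|=0.7371
  mid=-1.56312 |R|=0.65855 →hi
  mid=-2.18899 |R|=1.20685 →lo
  mid=-1.87606 |R|=0.88374 →hi
  mid=-2.03252 |R|=1.03305 →lo
  mid=-1.95429 |R|=0.95533 →hi
  mid=-1.99341 |R|=0.99343 →hi
  mid=-2.01296 |R|=1.01305 →lo
  mid=-2.00318 |R|=1.00319 →lo
  ...
  [-2.00013,-1.99998] ⇒ x*=-2.0000
So |R|<1 on (-2.0000, 0).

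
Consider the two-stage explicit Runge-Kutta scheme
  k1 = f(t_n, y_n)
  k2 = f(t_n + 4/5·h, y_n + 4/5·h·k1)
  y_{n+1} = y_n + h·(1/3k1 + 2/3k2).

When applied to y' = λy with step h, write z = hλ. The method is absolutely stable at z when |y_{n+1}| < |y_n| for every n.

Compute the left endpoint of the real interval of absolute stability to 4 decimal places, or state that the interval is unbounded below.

With y'=λy (z=hλ):
  k1=λy_n ⇒ h·k1=z·y_n;  k2=λ(1+4/5z)y_n ⇒ h·k2=z(1+4/5z)y_n
  y_{n+1}/y_n = 1 + 1/3z + 2/3z(1+4/5z) = 1 + z + 8/15z²
  ⇒ R(z) = 1 + z + 8/15z².

Find x<0 with |R(x)|<1.
x=-1.11: |R|=0.5471
R=1: x+8/15x²=0 ⇒ x=−15/8=-1.8750; min R=1−1/(4·8/15)=0.5312>−1
Confirm numerically:
  x=-1.778: |R|=0.90802 <1
  x=-1.717: |R|=0.85531 <1
  x=-0.938: |R|=0.53125 <1
  x=-0.881: |R|=0.53295 <1
  x=-2.097: |R|=1.24828 >1
  x=-2.081: |R|=1.22863 >1
  x=-1.992: |R|=1.12430 >1
Stable set (-1.8750, 0).

left endpoint -1.8750.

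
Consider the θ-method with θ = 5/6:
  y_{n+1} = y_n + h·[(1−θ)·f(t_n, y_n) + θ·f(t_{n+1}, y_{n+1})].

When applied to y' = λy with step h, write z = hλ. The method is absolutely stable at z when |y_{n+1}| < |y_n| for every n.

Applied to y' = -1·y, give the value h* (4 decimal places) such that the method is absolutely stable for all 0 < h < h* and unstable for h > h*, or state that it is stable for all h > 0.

interval (−∞, 0). Any h>0 works for λ=-1.

Test eqn y'=λy, z=hλ:
  y_{n+1} = y_n + z·[1/6·y_n + 5/6·y_{n+1}] ⇒ (1 − 5/6z)y_{n+1} = (1 + 1/6z)y_n
  so R(z) = (1 + 1/6z)/(1 − 5/6z).

Boundary: |R(x)|=1, x<0.
x=-1.08: |R|=0.4316
x=-2: |R|=0.2500
x=-10: |R|=0.0714
x=-100: |R|=0.1858
θ=5/6≥1/2 ⇒ |1+1/6x|<|1−5/6x| ∀x<0 ⇒ unbounded interval.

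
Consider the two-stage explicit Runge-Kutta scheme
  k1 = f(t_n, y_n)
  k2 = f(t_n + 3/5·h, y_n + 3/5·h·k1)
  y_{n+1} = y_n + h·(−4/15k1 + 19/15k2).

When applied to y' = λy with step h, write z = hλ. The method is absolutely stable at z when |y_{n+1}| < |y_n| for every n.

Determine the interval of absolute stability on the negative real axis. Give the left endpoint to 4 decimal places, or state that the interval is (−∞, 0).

Test eqn y'=λy, z=hλ:
  k1=λy_n ⇒ h·k1=z·y_n;  k2=λ(1+3/5z)y_n ⇒ h·k2=z(1+3/5z)y_n
  y_{n+1}/y_n = 1 − 4/15z + 19/15z(1+3/5z) = 1 + z + 19/25z²
  ⇒ R(z) = 1 + z + 19/25z².

Find x<0 with |R(x)|<1.
x=-1.54: |R|=1.2624
R=1: x+19/25x²=0 ⇒ x=−25/19=-1.3158; min R=1−1/(4·19/25)=0.6711>−1
Confirm numerically:
  x=-1.226: |R|=0.91634 <1
  x=-1.160: |R|=0.86266 <1
  x=-0.896: |R|=0.71414 <1
  x=-0.844: |R|=0.69738 <1
  x=-1.824: |R|=1.70450 >1
  x=-1.739: |R|=1.55933 >1
  x=-1.540: |R|=1.26242 >1
So |R|<1 on (-1.3158, 0).

z∈(-1.3158,0).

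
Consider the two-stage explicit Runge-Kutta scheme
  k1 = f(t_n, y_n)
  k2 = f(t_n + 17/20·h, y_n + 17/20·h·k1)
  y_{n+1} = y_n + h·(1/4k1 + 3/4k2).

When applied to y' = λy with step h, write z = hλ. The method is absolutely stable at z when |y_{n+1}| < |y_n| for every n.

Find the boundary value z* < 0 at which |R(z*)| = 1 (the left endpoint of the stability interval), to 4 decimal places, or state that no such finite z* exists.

With y'=λy (z=hλ):
  k1=λy_n ⇒ h·k1=z·y_n;  k2=λ(1+17/20z)y_n ⇒ h·k2=z(1+17/20z)y_n
  y_{n+1}/y_n = 1 + 1/4z + 3/4z(1+17/20z) = 1 + z + 51/80z²
  so R(z) = 1 + z + 51/80z².

Boundary: |R(x)|=1, x<0.
x=-1.57: |R|=1.0014
R=1: x+51/80x²=0 ⇒ x=−80/51=-1.5686; min R=1−1/(4·51/80)=0.6078>−1
Confirm numerically:
  x=-1.309: |R|=0.78334 <1
  x=-0.924: |R|=0.62028 <1
  x=-0.912: |R|=0.61824 <1
  x=-1.926: |R|=1.43879 >1
  x=-1.819: |R|=1.29034 >1
Stable set (-1.5686, 0).

left endpoint -1.5686.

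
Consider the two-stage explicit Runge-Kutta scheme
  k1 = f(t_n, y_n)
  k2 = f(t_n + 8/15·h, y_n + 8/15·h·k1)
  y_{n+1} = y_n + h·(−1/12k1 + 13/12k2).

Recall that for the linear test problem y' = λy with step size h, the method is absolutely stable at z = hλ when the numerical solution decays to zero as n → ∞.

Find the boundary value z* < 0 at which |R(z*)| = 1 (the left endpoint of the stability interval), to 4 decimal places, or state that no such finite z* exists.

Set f=λy, z=hλ:
  k1=λy_n ⇒ h·k1=z·y_n;  k2=λ(1+8/15z)y_n ⇒ h·k2=z(1+8/15z)y_n
  y_{n+1}/y_n = 1 − 1/12z + 13/12z(1+8/15z) = 1 + z + 26/45z²
  R(z) = 1 + z + 26/45z².

Need |R(x)|<1, x<0.
x=-0.66: |R|=0.5917
R=1: x+26/45x²=0 ⇒ x=−45/26=-1.7308; min R=1−1/(4·26/45)=0.5673>−1
Confirm numerically:
  x=-1.248: |R|=0.65189 <1
  x=-1.065: |R|=0.59033 <1
  x=-0.778: |R|=0.57172 <1
  x=-0.722: |R|=0.57919 <1
  x=-2.261: |R|=1.69267 >1
  x=-2.227: |R|=1.63851 >1
  x=-2.184: |R|=1.57192 >1
So |R|<1 on (-1.7308, 0).

z* = -1.7308.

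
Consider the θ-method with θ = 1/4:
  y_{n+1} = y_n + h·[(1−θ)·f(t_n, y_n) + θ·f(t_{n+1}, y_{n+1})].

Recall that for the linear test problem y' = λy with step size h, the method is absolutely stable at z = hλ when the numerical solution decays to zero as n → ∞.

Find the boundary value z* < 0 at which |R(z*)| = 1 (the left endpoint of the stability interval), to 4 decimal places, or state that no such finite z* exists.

left endpoint -4.0000.

On y'=λy, z=hλ:
  y_{n+1} = y_n + z·[3/4·y_n + 1/4·y_{n+1}] ⇒ (1 − 1/4z)y_{n+1} = (1 + 3/4z)y_n
  ⇒ R(z) = (1 + 3/4z)/(1 − 1/4z).

Find x<0 with |R(x)|<1.
x=-1.13: |R|=0.1189
R=−1: 1+3/4x = −1+1/4x ⇒ -1/2x=2 ⇒ x=2/(-1/2)=-4.0000
Confirm numerically:
  x=-2.376: |R|=0.49059 <1
  x=-2.092: |R|=0.37360 <1
  x=-1.973: |R|=0.32128 <1
  x=-4.531: |R|=1.12449 >1
  x=-4.292: |R|=1.07043 >1
Stable set (-4.0000, 0).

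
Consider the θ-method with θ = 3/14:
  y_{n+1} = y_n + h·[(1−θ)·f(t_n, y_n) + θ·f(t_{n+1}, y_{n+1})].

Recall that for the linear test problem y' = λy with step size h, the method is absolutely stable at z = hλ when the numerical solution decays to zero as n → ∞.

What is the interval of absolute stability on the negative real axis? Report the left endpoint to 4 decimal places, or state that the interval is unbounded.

Test eqn y'=λy, z=hλ:
  y_{n+1} = y_n + z·[11/14·y_n + 3/14·y_{n+1}] ⇒ (1 − 3/14z)y_{n+1} = (1 + 11/14z)y_n
  ⇒ R(z) = (1 + 11/14z)/(1 − 3/14z).

Solve |R(x)|<1 on ℝ⁻.
x=-1.34: |R|=0.0411
R=−1: 1+11/14x = −1+3/14x ⇒ -4/7x=2 ⇒ x=2/(-4/7)=-3.5000
Confirm numerically:
  x=-3.418: |R|=0.97295 <1
  x=-2.705: |R|=0.71241 <1
  x=-2.644: |R|=0.68776 <1
  x=-2.163: |R|=0.47796 <1
  x=-3.966: |R|=1.14395 >1
  x=-3.719: |R|=1.06964 >1
So |R|<1 on (-3.5000, 0).

z∈(-3.5000,0).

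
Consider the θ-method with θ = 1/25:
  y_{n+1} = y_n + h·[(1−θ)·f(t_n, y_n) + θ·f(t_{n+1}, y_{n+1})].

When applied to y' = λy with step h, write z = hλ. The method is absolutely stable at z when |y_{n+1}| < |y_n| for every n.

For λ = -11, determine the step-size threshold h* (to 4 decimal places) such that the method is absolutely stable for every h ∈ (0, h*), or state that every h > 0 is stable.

(-2.1739,0); λ=-11 ⇒ h* = (50/23)/11 = 0.1976.

Test eqn y'=λy, z=hλ:
  y_{n+1} = y_n + z·[24/25·y_n + 1/25·y_{n+1}] ⇒ (1 − 1/25z)y_{n+1} = (1 + 24/25z)y_n
  so R(z) = (1 + 24/25z)/(1 − 1/25z).

Find x<0 with |R(x)|<1.
x=-1.39: |R|=0.3168
R=−1: 1+24/25x = −1+1/25x ⇒ -23/25x=2 ⇒ x=2/(-23/25)=-2.1739
Confirm numerically:
  x=-1.803: |R|=0.68171 <1
  x=-1.714: |R|=0.60403 <1
  x=-1.369: |R|=0.29793 <1
  x=-1.013: |R|=0.02645 <1
  x=-2.478: |R|=1.25453 >1
  x=-2.198: |R|=1.02037 >1
Interval (-2.1739, 0).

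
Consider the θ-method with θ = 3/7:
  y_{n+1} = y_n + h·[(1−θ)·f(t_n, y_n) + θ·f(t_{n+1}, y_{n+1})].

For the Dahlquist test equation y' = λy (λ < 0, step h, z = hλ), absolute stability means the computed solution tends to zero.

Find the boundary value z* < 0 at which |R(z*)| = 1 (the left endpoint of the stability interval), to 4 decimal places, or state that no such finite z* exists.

z* = -14.0000.

Set f=λy, z=hλ:
  y_{n+1} = y_n + z·[4/7·y_n + 3/7·y_{n+1}] ⇒ (1 − 3/7z)y_{n+1} = (1 + 4/7z)y_n
  so R(z) = (1 + 4/7z)/(1 − 3/7z).

Need |R(x)|<1, x<0.
x=-0.94: |R|=0.3299
R=−1: 1+4/7x = −1+3/7x ⇒ -1/7x=2 ⇒ x=2/(-1/7)=-14.0000
Confirm numerically:
  x=-10.640: |R|=0.91367 <1
  x=-8.689: |R|=0.83939 <1
  x=-7.045: |R|=0.75280 <1
  x=-14.494: |R|=1.00979 >1
  x=-14.369: |R|=1.00736 >1
  x=-14.060: |R|=1.00122 >1
So |R|<1 on (-14.0000, 0).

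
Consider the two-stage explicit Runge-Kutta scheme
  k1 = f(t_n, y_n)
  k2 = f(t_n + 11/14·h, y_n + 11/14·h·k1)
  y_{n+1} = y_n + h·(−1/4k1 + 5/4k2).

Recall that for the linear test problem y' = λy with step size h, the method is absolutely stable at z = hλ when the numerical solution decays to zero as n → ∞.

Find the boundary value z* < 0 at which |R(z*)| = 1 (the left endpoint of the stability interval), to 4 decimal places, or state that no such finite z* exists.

Test eqn y'=λy, z=hλ:
  k1=λy_n ⇒ h·k1=z·y_n;  k2=λ(1+11/14z)y_n ⇒ h·k2=z(1+11/14z)y_n
  y_{n+1}/y_n = 1 − 1/4z + 5/4z(1+11/14z) = 1 + z + 55/56z²
  so R(z) = 1 + z + 55/56z².

Boundary: |R(x)|=1, x<0.
x=-1.39: |R|=1.5076
R=1: x+55/56x²=0 ⇒ x=−56/55=-1.0182; min R=1−1/(4·55/56)=0.7455>−1
Confirm numerically:
  x=-0.652: |R|=0.76551 <1
  x=-0.511: |R|=0.74546 <1
  x=-0.417: |R|=0.75378 <1
  x=-1.617: |R|=1.95100 >1
  x=-1.446: |R|=1.60758 >1
So |R|<1 on (-1.0182, 0).

left endpoint -1.0182.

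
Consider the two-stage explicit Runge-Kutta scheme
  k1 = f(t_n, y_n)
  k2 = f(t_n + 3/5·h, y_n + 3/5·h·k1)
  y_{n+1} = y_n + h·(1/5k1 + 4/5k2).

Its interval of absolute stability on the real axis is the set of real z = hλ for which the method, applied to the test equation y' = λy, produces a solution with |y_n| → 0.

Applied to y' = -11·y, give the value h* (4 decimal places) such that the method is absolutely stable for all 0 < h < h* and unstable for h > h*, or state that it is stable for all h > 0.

Test eqn y'=λy, z=hλ:
  k1=λy_n ⇒ h·k1=z·y_n;  k2=λ(1+3/5z)y_n ⇒ h·k2=z(1+3/5z)y_n
  y_{n+1}/y_n = 1 + 1/5z + 4/5z(1+3/5z) = 1 + z + 12/25z²
  ⇒ R(z) = 1 + z + 12/25z².

Need |R(x)|<1, x<0.
x=-0.35: |R|=0.7088
R=1: x+12/25x²=0 ⇒ x=−25/12=-2.0833; min R=1−1/(4·12/25)=0.4792>−1
Confirm numerically:
  x=-1.805: |R|=0.75885 <1
  x=-1.643: |R|=0.65274 <1
  x=-1.317: |R|=0.51555 <1
  x=-1.289: |R|=0.50853 <1
  x=-2.273: |R|=1.20693 >1
  x=-2.226: |R|=1.15244 >1
  x=-2.208: |R|=1.13213 >1
So |R|<1 on (-2.0833, 0).

(-2.0833,0); λ=-11 ⇒ h* = (25/12)/11 = 0.1894.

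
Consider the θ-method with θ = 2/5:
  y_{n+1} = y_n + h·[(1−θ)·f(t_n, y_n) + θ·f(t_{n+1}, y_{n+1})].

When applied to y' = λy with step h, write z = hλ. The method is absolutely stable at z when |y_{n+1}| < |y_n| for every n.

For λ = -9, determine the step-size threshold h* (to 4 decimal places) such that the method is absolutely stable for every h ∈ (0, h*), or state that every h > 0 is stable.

(-10.0000,0); λ=-9 ⇒ h* = (10)/9 = 1.1111.

With y'=λy (z=hλ):
  y_{n+1} = y_n + z·[3/5·y_n + 2/5·y_{n+1}] ⇒ (1 − 2/5z)y_{n+1} = (1 + 3/5z)y_n
  R(z) = (1 + 3/5z)/(1 − 2/5z).

Boundary: |R(x)|=1, x<0.
x=-1.61: |R|=0.0207
R=−1: 1+3/5x = −1+2/5x ⇒ -1/5x=2 ⇒ x=2/(-1/5)=-10.0000
Confirm numerically:
  x=-9.577: |R|=0.98249 <1
  x=-7.183: |R|=0.85454 <1
  x=-6.809: |R|=0.82861 <1
  x=-10.494: |R|=1.01901 >1
  x=-10.477: |R|=1.01838 >1
  x=-10.041: |R|=1.00163 >1
So |R|<1 on (-10.0000, 0).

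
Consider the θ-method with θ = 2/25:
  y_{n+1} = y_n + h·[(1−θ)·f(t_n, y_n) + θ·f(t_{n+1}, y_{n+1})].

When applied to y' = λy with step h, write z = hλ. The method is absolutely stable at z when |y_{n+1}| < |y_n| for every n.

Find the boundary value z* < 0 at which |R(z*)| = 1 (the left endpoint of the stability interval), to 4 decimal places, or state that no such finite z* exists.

z* = -2.3810.

Set f=λy, z=hλ:
  y_{n+1} = y_n + z·[23/25·y_n + 2/25·y_{n+1}] ⇒ (1 − 2/25z)y_{n+1} = (1 + 23/25z)y_n
  ⇒ R(z) = (1 + 23/25z)/(1 − 2/25z).

Boundary: |R(x)|=1, x<0.
x=-1.54: |R|=0.3711
R=−1: 1+23/25x = −1+2/25x ⇒ -21/25x=2 ⇒ x=2/(-21/25)=-2.3810
Confirm numerically:
  x=-1.793: |R|=0.56808 <1
  x=-1.690: |R|=0.48872 <1
  x=-1.529: |R|=0.36236 <1
  x=-1.484: |R|=0.32652 <1
  x=-2.974: |R|=1.40242 >1
  x=-2.894: |R|=1.34994 >1
  x=-2.511: |R|=1.09097 >1
Stable set (-2.3810, 0).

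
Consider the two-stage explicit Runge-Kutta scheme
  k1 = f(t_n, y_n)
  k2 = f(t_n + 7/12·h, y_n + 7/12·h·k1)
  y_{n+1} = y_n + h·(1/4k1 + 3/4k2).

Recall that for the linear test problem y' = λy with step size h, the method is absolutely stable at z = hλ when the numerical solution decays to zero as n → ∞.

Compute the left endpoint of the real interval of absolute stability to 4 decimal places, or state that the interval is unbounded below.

left endpoint -2.2857.

Test eqn y'=λy, z=hλ:
  k1=λy_n ⇒ h·k1=z·y_n;  k2=λ(1+7/12z)y_n ⇒ h·k2=z(1+7/12z)y_n
  y_{n+1}/y_n = 1 + 1/4z + 3/4z(1+7/12z) = 1 + z + 7/16z²
  R(z) = 1 + z + 7/16z².

Solve |R(x)|<1 on ℝ⁻.
x=-0.98: |R|=0.4402
R=1: x+7/16x²=0 ⇒ x=−16/7=-2.2857; min R=1−1/(4·7/16)=0.4286>−1
Confirm numerically:
  x=-2.220: |R|=0.93618 <1
  x=-1.414: |R|=0.46074 <1
  x=-1.247: |R|=0.43332 <1
  x=-2.835: |R|=1.68129 >1
  x=-2.525: |R|=1.26434 >1
Stable set (-2.2857, 0).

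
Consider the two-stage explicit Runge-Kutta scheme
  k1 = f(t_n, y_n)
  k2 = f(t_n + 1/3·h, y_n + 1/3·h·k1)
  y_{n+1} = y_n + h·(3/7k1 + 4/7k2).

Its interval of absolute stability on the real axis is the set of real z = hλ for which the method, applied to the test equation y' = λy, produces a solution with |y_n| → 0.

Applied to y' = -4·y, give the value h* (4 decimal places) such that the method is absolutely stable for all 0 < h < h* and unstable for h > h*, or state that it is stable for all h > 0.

(-5.2500,0); λ=-4 ⇒ h* = (21/4)/4 = 1.3125.

On y'=λy, z=hλ:
  k1=λy_n ⇒ h·k1=z·y_n;  k2=λ(1+1/3z)y_n ⇒ h·k2=z(1+1/3z)y_n
  y_{n+1}/y_n = 1 + 3/7z + 4/7z(1+1/3z) = 1 + z + 4/21z²
  Hence R(z) = 1 + z + 4/21z².

Need |R(x)|<1, x<0.
x=-1.15: |R|=0.1019
R=1: x+4/21x²=0 ⇒ x=−21/4=-5.2500; min R=1−1/(4·4/21)=-0.3125>−1
Confirm numerically:
  x=-4.503: |R|=0.35929 <1
  x=-3.390: |R|=0.20103 <1
  x=-3.050: |R|=0.27810 <1
  x=-5.489: |R|=1.24988 >1
  x=-5.459: |R|=1.21732 >1
Stable set (-5.2500, 0).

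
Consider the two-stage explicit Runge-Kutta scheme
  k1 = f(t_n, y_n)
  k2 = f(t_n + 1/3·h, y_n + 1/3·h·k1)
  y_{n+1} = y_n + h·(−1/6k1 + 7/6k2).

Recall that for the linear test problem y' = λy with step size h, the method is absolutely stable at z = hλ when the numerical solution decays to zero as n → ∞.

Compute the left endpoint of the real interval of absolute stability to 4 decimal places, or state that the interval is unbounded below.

left endpoint -2.5714.

Test eqn y'=λy, z=hλ:
  k1=λy_n ⇒ h·k1=z·y_n;  k2=λ(1+1/3z)y_n ⇒ h·k2=z(1+1/3z)y_n
  y_{n+1}/y_n = 1 − 1/6z + 7/6z(1+1/3z) = 1 + z + 7/18z²
  R(z) = 1 + z + 7/18z².

Boundary: |R(x)|=1, x<0.
x=-1.35: |R|=0.3588
R=1: x+7/18x²=0 ⇒ x=−18/7=-2.5714; min R=1−1/(4·7/18)=0.3571>−1
Confirm numerically:
  x=-2.334: |R|=0.78449 <1
  x=-1.539: |R|=0.38209 <1
  x=-1.367: |R|=0.35971 <1
  x=-3.084: |R|=1.61474 >1
  x=-2.921: |R|=1.39709 >1
  x=-2.673: |R|=1.10558 >1
Interval (-2.5714, 0).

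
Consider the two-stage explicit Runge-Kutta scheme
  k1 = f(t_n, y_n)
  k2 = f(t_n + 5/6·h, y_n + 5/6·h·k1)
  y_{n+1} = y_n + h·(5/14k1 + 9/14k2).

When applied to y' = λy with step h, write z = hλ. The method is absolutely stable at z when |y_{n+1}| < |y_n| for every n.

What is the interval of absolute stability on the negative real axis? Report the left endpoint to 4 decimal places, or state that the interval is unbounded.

On y'=λy, z=hλ:
  k1=λy_n ⇒ h·k1=z·y_n;  k2=λ(1+5/6z)y_n ⇒ h·k2=z(1+5/6z)y_n
  y_{n+1}/y_n = 1 + 5/14z + 9/14z(1+5/6z) = 1 + z + 15/28z²
  so R(z) = 1 + z + 15/28z².

Find x<0 with |R(x)|<1.
x=-1.12: |R|=0.5520
R=1: x+15/28x²=0 ⇒ x=−28/15=-1.8667; min R=1−1/(4·15/28)=0.5333>−1
Confirm numerically:
  x=-1.774: |R|=0.91193 <1
  x=-1.232: |R|=0.58112 <1
  x=-0.869: |R|=0.53555 <1
  x=-2.270: |R|=1.49048 >1
  x=-2.192: |R|=1.38203 >1
  x=-2.008: |R|=1.15203 >1
So |R|<1 on (-1.8667, 0).

(-1.8667, 0).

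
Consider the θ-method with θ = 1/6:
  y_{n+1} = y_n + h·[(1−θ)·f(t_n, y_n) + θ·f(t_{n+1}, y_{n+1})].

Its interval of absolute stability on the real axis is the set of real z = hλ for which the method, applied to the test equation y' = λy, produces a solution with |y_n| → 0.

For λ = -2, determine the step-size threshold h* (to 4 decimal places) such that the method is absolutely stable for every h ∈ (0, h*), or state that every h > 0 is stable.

(-3.0000,0); λ=-2 ⇒ h* = (3)/2 = 1.5000.

Test eqn y'=λy, z=hλ:
  y_{n+1} = y_n + z·[5/6·y_n + 1/6·y_{n+1}] ⇒ (1 − 1/6z)y_{n+1} = (1 + 5/6z)y_n
  ⇒ R(z) = (1 + 5/6z)/(1 − 1/6z).

Solve |R(x)|<1 on ℝ⁻.
x=-1.65: |R|=0.2941
R=−1: 1+5/6x = −1+1/6x ⇒ -2/3x=2 ⇒ x=2/(-2/3)=-3.0000
Confirm numerically:
  x=-2.696: |R|=0.86017 <1
  x=-1.562: |R|=0.23935 <1
  x=-1.471: |R|=0.18137 <1
  x=-3.504: |R|=1.21212 >1
  x=-3.274: |R|=1.11818 >1
So |R|<1 on (-3.0000, 0).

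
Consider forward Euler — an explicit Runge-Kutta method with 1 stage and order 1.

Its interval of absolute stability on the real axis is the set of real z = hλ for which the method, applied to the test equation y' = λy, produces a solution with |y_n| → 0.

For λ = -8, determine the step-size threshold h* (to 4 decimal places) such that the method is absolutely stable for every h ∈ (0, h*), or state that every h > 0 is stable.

On y'=λy, z=hλ:
  order 1, 1-stage ⇒ R(z)=1+z
  (e.g. R(-0.62)=0.38000, |R|=0.38000)

Need |R(x)|<1, x<0.
x=-0.62: |R|=0.3800
|R(-1.85)|=0.8500 |R(-1.73)|=0.7300 |R(-0.65)|=0.3500
Bisect:
  x_lo=-2.4588 |R|=1.4588  x_hi=-0.3536 |R|=0.6464
  mid=-1.40619 |R|=0.40619 →hi
  mid=-1.93251 |R|=0.93251 →hi
  mid=-2.19567 |R|=1.19567 →lo
  mid=-2.06409 |R|=1.06409 →lo
  mid=-1.99830 |R|=0.99830 →hi
  mid=-2.03120 |R|=1.03120 →lo
  mid=-2.01475 |R|=1.01475 →lo
  mid=-2.00653 |R|=1.00653 →lo
  ...
  [-2.00010,-1.99997] ⇒ x*=-2.0000
So |R|<1 on (-2.0000, 0).

(-2.0000,0); λ=-8 ⇒ h* = 0.2500.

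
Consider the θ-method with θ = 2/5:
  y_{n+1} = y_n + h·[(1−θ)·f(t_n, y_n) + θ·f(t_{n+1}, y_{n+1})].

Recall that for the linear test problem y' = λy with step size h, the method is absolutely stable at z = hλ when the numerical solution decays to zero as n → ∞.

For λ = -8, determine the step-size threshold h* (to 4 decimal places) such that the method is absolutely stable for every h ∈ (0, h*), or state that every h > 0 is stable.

(-10.0000,0); λ=-8 ⇒ h* = (10)/8 = 1.2500.

Test eqn y'=λy, z=hλ:
  y_{n+1} = y_n + z·[3/5·y_n + 2/5·y_{n+1}] ⇒ (1 − 2/5z)y_{n+1} = (1 + 3/5z)y_n
  Hence R(z) = (1 + 3/5z)/(1 − 2/5z).

Solve |R(x)|<1 on ℝ⁻.
x=-0.73: |R|=0.4350
R=−1: 1+3/5x = −1+2/5x ⇒ -1/5x=2 ⇒ x=2/(-1/5)=-10.0000
Confirm numerically:
  x=-9.809: |R|=0.99224 <1
  x=-7.335: |R|=0.86451 <1
  x=-6.659: |R|=0.81761 <1
  x=-10.496: |R|=1.01908 >1
  x=-10.210: |R|=1.00826 >1
  x=-10.062: |R|=1.00247 >1
So |R|<1 on (-10.0000, 0).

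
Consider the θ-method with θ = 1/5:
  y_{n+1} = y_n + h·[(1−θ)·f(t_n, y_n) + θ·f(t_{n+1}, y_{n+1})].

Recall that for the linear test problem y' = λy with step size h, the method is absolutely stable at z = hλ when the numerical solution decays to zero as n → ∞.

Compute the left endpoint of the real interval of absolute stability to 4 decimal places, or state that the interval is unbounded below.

Set f=λy, z=hλ:
  y_{n+1} = y_n + z·[4/5·y_n + 1/5·y_{n+1}] ⇒ (1 − 1/5z)y_{n+1} = (1 + 4/5z)y_n
  Hence R(z) = (1 + 4/5z)/(1 − 1/5z).

Need |R(x)|<1, x<0.
x=-0.65: |R|=0.4248
R=−1: 1+4/5x = −1+1/5x ⇒ -3/5x=2 ⇒ x=2/(-3/5)=-3.3333
Confirm numerically:
  x=-2.502: |R|=0.66756 <1
  x=-2.000: |R|=0.42857 <1
  x=-1.695: |R|=0.26587 <1
  x=-1.674: |R|=0.25412 <1
  x=-3.908: |R|=1.19353 >1
  x=-3.869: |R|=1.18119 >1
Interval (-3.3333, 0).

left endpoint -3.3333.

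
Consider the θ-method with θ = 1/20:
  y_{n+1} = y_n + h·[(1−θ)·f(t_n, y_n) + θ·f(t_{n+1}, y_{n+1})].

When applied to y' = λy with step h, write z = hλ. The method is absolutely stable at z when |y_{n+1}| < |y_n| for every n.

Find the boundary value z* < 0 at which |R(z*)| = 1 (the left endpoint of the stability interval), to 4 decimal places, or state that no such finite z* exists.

left endpoint -2.2222.

Set f=λy, z=hλ:
  y_{n+1} = y_n + z·[19/20·y_n + 1/20·y_{n+1}] ⇒ (1 − 1/20z)y_{n+1} = (1 + 19/20z)y_n
  so R(z) = (1 + 19/20z)/(1 − 1/20z).

Solve |R(x)|<1 on ℝ⁻.
x=-0.73: |R|=0.2957
R=−1: 1+19/20x = −1+1/20x ⇒ -9/10x=2 ⇒ x=2/(-9/10)=-2.2222
Confirm numerically:
  x=-1.861: |R|=0.70258 <1
  x=-1.585: |R|=0.46861 <1
  x=-1.523: |R|=0.41523 <1
  x=-2.608: |R|=1.30715 >1
  x=-2.522: |R|=1.23959 >1
  x=-2.469: |R|=1.19769 >1
Interval (-2.2222, 0).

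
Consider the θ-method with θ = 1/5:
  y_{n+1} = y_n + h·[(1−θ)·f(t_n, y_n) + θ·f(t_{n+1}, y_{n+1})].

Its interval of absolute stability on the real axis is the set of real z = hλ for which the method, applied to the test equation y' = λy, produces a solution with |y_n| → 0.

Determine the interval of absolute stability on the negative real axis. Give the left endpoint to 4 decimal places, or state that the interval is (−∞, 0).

(-3.3333, 0).

On y'=λy, z=hλ:
  y_{n+1} = y_n + z·[4/5·y_n + 1/5·y_{n+1}] ⇒ (1 − 1/5z)y_{n+1} = (1 + 4/5z)y_n
  so R(z) = (1 + 4/5z)/(1 − 1/5z).

Solve |R(x)|<1 on ℝ⁻.
x=-1.39: |R|=0.0876
R=−1: 1+4/5x = −1+1/5x ⇒ -3/5x=2 ⇒ x=2/(-3/5)=-3.3333
Confirm numerically:
  x=-3.078: |R|=0.90517 <1
  x=-2.013: |R|=0.43519 <1
  x=-1.789: |R|=0.31757 <1
  x=-3.852: |R|=1.17578 >1
  x=-3.816: |R|=1.16425 >1
So |R|<1 on (-3.3333, 0).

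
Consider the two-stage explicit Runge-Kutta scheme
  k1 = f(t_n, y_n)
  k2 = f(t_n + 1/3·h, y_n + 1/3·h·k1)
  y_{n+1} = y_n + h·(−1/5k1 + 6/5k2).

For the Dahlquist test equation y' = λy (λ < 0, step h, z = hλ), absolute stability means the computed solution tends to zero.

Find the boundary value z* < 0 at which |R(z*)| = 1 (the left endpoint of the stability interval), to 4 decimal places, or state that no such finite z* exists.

left endpoint -2.5000.

With y'=λy (z=hλ):
  k1=λy_n ⇒ h·k1=z·y_n;  k2=λ(1+1/3z)y_n ⇒ h·k2=z(1+1/3z)y_n
  y_{n+1}/y_n = 1 − 1/5z + 6/5z(1+1/3z) = 1 + z + 2/5z²
  Hence R(z) = 1 + z + 2/5z².

Boundary: |R(x)|=1, x<0.
x=-1.54: |R|=0.4086
R=1: x+2/5x²=0 ⇒ x=−5/2=-2.5000; min R=1−1/(4·2/5)=0.3750>−1
Confirm numerically:
  x=-2.430: |R|=0.93196 <1
  x=-2.371: |R|=0.87766 <1
  x=-1.773: |R|=0.48441 <1
  x=-1.350: |R|=0.37900 <1
  x=-3.010: |R|=1.61404 >1
  x=-2.547: |R|=1.04788 >1
So |R|<1 on (-2.5000, 0).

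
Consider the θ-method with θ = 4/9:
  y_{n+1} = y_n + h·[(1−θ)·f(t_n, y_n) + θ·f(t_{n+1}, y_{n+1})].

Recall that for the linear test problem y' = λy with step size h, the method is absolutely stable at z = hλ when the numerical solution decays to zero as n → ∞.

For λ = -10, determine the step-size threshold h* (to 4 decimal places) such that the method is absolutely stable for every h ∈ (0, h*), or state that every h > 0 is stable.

(-18.0000,0); λ=-10 ⇒ h* = (18)/10 = 1.8000.

On y'=λy, z=hλ:
  y_{n+1} = y_n + z·[5/9·y_n + 4/9·y_{n+1}] ⇒ (1 − 4/9z)y_{n+1} = (1 + 5/9z)y_n
  R(z) = (1 + 5/9z)/(1 − 4/9z).

Boundary: |R(x)|=1, x<0.
x=-1.56: |R|=0.0787
R=−1: 1+5/9x = −1+4/9x ⇒ -1/9x=2 ⇒ x=2/(-1/9)=-18.0000
Confirm numerically:
  x=-17.447: |R|=0.99298 <1
  x=-16.031: |R|=0.97307 <1
  x=-9.114: |R|=0.80451 <1
  x=-8.474: |R|=0.77793 <1
  x=-18.371: |R|=1.00450 >1
  x=-18.297: |R|=1.00361 >1
Stable set (-18.0000, 0).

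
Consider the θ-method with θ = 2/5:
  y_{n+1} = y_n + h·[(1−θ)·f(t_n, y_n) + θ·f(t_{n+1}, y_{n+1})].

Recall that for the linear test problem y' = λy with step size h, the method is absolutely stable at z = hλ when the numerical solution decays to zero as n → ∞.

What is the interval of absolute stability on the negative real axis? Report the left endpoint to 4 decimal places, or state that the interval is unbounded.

z∈(-10.0000,0).

With y'=λy (z=hλ):
  y_{n+1} = y_n + z·[3/5·y_n + 2/5·y_{n+1}] ⇒ (1 − 2/5z)y_{n+1} = (1 + 3/5z)y_n
  R(z) = (1 + 3/5z)/(1 − 2/5z).

Boundary: |R(x)|=1, x<0.
x=-0.33: |R|=0.7085
R=−1: 1+3/5x = −1+2/5x ⇒ -1/5x=2 ⇒ x=2/(-1/5)=-10.0000
Confirm numerically:
  x=-8.967: |R|=0.95496 <1
  x=-8.939: |R|=0.95362 <1
  x=-8.180: |R|=0.91479 <1
  x=-4.705: |R|=0.63255 <1
  x=-10.584: |R|=1.02232 >1
  x=-10.241: |R|=1.00946 >1
  x=-10.204: |R|=1.00803 >1
Stable set (-10.0000, 0).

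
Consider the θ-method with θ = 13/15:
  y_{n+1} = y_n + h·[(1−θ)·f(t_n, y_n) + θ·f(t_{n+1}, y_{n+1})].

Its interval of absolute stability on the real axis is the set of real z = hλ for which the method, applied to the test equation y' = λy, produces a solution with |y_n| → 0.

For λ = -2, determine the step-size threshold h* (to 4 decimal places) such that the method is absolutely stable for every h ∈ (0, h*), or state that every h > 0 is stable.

With y'=λy (z=hλ):
  y_{n+1} = y_n + z·[2/15·y_n + 13/15·y_{n+1}] ⇒ (1 − 13/15z)y_{n+1} = (1 + 2/15z)y_n
  so R(z) = (1 + 2/15z)/(1 − 13/15z).

Boundary: |R(x)|=1, x<0.
x=-0.69: |R|=0.5682
x=-2: |R|=0.2683
x=-10: |R|=0.0345
x=-100: |R|=0.1407
θ=13/15≥1/2 ⇒ |1+2/15x|<|1−13/15x| ∀x<0 ⇒ interval (−∞,0).

interval (−∞, 0). Any h>0 works for λ=-2.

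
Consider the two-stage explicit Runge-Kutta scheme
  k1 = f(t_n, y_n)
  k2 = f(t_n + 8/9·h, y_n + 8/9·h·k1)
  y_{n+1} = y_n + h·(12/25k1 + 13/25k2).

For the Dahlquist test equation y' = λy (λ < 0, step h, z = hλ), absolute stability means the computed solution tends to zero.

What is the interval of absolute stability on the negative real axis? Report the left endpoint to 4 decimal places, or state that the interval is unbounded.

(-2.1635, 0).

Test eqn y'=λy, z=hλ:
  k1=λy_n ⇒ h·k1=z·y_n;  k2=λ(1+8/9z)y_n ⇒ h·k2=z(1+8/9z)y_n
  y_{n+1}/y_n = 1 + 12/25z + 13/25z(1+8/9z) = 1 + z + 104/225z²
  Hence R(z) = 1 + z + 104/225z².

Need |R(x)|<1, x<0.
x=-0.31: |R|=0.7344
R=1: x+104/225x²=0 ⇒ x=−225/104=-2.1635; min R=1−1/(4·104/225)=0.4591>−1
Confirm numerically:
  x=-2.024: |R|=0.86953 <1
  x=-1.846: |R|=0.72912 <1
  x=-0.909: |R|=0.47293 <1
  x=-2.720: |R|=1.69970 >1
  x=-2.492: |R|=1.37843 >1
  x=-2.239: |R|=1.07818 >1
Interval (-2.1635, 0).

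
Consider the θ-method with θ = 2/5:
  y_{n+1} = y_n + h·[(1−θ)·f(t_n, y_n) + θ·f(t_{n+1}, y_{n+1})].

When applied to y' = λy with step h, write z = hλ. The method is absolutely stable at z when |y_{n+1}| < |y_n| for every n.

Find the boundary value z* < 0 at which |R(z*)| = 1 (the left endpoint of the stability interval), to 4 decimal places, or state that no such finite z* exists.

On y'=λy, z=hλ:
  y_{n+1} = y_n + z·[3/5·y_n + 2/5·y_{n+1}] ⇒ (1 − 2/5z)y_{n+1} = (1 + 3/5z)y_n
  Hence R(z) = (1 + 3/5z)/(1 − 2/5z).

Solve |R(x)|<1 on ℝ⁻.
x=-1.18: |R|=0.1984
R=−1: 1+3/5x = −1+2/5x ⇒ -1/5x=2 ⇒ x=2/(-1/5)=-10.0000
Confirm numerically:
  x=-7.161: |R|=0.85307 <1
  x=-5.716: |R|=0.73929 <1
  x=-4.570: |R|=0.61598 <1
  x=-10.160: |R|=1.00632 >1
  x=-10.146: |R|=1.00577 >1
  x=-10.099: |R|=1.00393 >1
So |R|<1 on (-10.0000, 0).

left endpoint -10.0000.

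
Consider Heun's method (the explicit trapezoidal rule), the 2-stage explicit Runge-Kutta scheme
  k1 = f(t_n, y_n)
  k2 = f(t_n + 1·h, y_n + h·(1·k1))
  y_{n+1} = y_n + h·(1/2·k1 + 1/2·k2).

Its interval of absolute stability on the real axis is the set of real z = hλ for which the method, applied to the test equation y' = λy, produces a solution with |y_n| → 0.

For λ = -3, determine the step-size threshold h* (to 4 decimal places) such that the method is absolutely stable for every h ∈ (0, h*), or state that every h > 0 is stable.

(-2.0000,0); λ=-3 ⇒ h* = 0.6667.

Test eqn y'=λy, z=hλ:
  order 2, 2-stage ⇒ R(z)=1+z+z^2/2
  (e.g. R(-0.73)=0.53645, |R|=0.53645)

Solve |R(x)|<1 on ℝ⁻.
x=-0.73: |R|=0.5364
|R(-1.67)|=0.7244 |R(-1.3)|=0.5450 |R(-1.1)|=0.5050
Bisect:
  x_lo=-2.6586 |R|=1.8755  x_hi=-0.2052 |R|=0.8158
  mid=-1.43193 |R|=0.59328 →hi
  mid=-2.04528 |R|=1.04630 →lo
  mid=-1.73860 |R|=0.77277 →hi
  mid=-1.89194 |R|=0.89778 →hi
  mid=-1.96861 |R|=0.96910 →hi
  mid=-2.00694 |R|=1.00697 →lo
  mid=-1.98777 |R|=0.98785 →hi
  ...
  [-2.00005,-1.99990] ⇒ x*=-2.0000
So |R|<1 on (-2.0000, 0).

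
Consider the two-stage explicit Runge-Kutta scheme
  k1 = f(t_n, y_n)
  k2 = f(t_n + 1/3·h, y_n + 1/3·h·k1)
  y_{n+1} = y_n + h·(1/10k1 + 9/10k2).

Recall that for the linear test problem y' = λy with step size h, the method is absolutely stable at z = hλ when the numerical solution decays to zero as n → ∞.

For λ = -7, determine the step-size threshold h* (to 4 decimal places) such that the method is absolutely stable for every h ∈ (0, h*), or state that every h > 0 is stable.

On y'=λy, z=hλ:
  k1=λy_n ⇒ h·k1=z·y_n;  k2=λ(1+1/3z)y_n ⇒ h·k2=z(1+1/3z)y_n
  y_{n+1}/y_n = 1 + 1/10z + 9/10z(1+1/3z) = 1 + z + 3/10z²
  ⇒ R(z) = 1 + z + 3/10z².

Solve |R(x)|<1 on ℝ⁻.
x=-1.63: |R|=0.1671
R=1: x+3/10x²=0 ⇒ x=−10/3=-3.3333; min R=1−1/(4·3/10)=0.1667>−1
Confirm numerically:
  x=-1.938: |R|=0.18875 <1
  x=-1.672: |R|=0.16668 <1
  x=-1.600: |R|=0.16800 <1
  x=-3.849: |R|=1.59544 >1
  x=-3.503: |R|=1.17830 >1
  x=-3.474: |R|=1.14660 >1
Interval (-3.3333, 0).

(-3.3333,0); λ=-7 ⇒ h* = (10/3)/7 = 0.4762.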